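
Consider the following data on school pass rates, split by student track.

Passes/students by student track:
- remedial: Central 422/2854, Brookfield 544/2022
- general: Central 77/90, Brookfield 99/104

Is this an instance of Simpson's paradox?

No

Remedial: Central 422/2854 = 14.8%, Brookfield 544/2022 = 26.9% → Brookfield
General: Central 77/90 = 85.6%, Brookfield 99/104 = 95.2% → Brookfield
Overall: Central 499/2944 = 16.9%, Brookfield 643/2126 = 30.2% → Brookfield
Brookfield wins overall and in every student group — no reversal.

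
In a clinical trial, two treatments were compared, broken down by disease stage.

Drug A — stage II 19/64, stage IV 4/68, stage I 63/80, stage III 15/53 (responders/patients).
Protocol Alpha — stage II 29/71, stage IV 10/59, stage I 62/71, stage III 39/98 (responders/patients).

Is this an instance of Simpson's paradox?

No

Stage II: Drug A 19/64 = 29.7%, Protocol Alpha 29/71 = 40.8% → Protocol Alpha
Stage IV: Drug A 4/68 = 5.9%, Protocol Alpha 10/59 = 16.9% → Protocol Alpha
Stage I: Drug A 63/80 = 78.8%, Protocol Alpha 62/71 = 87.3% → Protocol Alpha
Stage III: Drug A 15/53 = 28.3%, Protocol Alpha 39/98 = 39.8% → Protocol Alpha
Overall: Drug A 101/265 = 38.1%, Protocol Alpha 140/299 = 46.8% → Protocol Alpha
Protocol Alpha wins overall and in every disease group — no reversal.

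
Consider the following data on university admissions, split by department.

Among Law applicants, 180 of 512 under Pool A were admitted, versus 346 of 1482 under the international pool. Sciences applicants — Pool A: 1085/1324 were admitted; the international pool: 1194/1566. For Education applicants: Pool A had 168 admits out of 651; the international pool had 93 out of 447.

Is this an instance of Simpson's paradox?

No

Law: Pool A 180/512 = 35.2%, the international pool 346/1482 = 23.3% → Pool A
Sciences: Pool A 1085/1324 = 81.9%, the international pool 1194/1566 = 76.2% → Pool A
Education: Pool A 168/651 = 25.8%, the international pool 93/447 = 20.8% → Pool A
Overall: Pool A 1433/2487 = 57.6%, the international pool 1633/3495 = 46.7% → Pool A
Pool A wins overall and in every department group — no reversal.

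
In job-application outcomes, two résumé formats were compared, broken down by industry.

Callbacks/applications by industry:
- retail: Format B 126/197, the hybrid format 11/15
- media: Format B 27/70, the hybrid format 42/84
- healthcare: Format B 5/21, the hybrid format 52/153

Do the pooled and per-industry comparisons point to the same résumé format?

No

Retail: Format B 126/197 = 64.0%, the hybrid format 11/15 = 73.3% → the hybrid format
Media: Format B 27/70 = 38.6%, the hybrid format 42/84 = 50.0% → the hybrid format
Healthcare: Format B 5/21 = 23.8%, the hybrid format 52/153 = 34.0% → the hybrid format
Overall: Format B 158/288 = 54.9%, the hybrid format 105/252 = 41.7% → Format B
The hybrid format wins each industry group but Format B wins overall — the comparison reverses. The hybrid format's applications skew toward healthcare, which has a lower base rate.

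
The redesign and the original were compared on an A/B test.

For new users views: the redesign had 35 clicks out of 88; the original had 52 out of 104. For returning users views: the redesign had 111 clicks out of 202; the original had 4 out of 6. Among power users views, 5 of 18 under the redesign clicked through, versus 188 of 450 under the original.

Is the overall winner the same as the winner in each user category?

No

New users: the redesign 35/88 = 39.8%, the original 52/104 = 50.0% → the original
Returning users: the redesign 111/202 = 55.0%, the original 4/6 = 66.7% → the original
Power users: the redesign 5/18 = 27.8%, the original 188/450 = 41.8% → the original
Overall: the redesign 151/308 = 49.0%, the original 244/560 = 43.6% → the redesign
The original wins each user group but the redesign wins overall — the comparison reverses. The original's views skew toward power users, which has a lower base rate.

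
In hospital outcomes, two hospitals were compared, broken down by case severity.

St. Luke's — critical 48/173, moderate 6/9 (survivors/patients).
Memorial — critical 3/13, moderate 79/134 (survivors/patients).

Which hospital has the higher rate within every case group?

St. Luke's

Critical: St. Luke's 48/173 = 27.7%, Memorial 3/13 = 23.1% → St. Luke's
Moderate: St. Luke's 6/9 = 66.7%, Memorial 79/134 = 59.0% → St. Luke's
St. Luke's has the higher rate in both groups.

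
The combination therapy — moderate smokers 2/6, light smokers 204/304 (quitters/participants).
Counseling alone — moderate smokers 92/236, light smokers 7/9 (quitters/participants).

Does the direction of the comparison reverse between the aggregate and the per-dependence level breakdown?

Moderate smokers: the combination therapy 2/6 = 33.3%, counseling alone 92/236 = 39.0% → counseling alone
Light smokers: the combination therapy 204/304 = 67.1%, counseling alone 7/9 = 77.8% → counseling alone
Overall: the combination therapy 206/310 = 66.5%, counseling alone 99/245 = 40.4% → the combination therapy
Counseling alone wins each dependence group but the combination therapy wins overall — the comparison reverses. Counseling alone's participants skew toward moderate smokers, which has a lower base rate.

Yes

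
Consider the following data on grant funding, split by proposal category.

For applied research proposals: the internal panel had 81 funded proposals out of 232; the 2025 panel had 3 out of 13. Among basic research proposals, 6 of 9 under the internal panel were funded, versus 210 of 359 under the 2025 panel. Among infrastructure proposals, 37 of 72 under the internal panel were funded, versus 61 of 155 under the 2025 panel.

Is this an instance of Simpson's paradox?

Yes

Applied research: the internal panel 81/232 = 34.9%, the 2025 panel 3/13 = 23.1% → the internal panel
Basic research: the internal panel 6/9 = 66.7%, the 2025 panel 210/359 = 58.5% → the internal panel
Infrastructure: the internal panel 37/72 = 51.4%, the 2025 panel 61/155 = 39.4% → the internal panel
Overall: the internal panel 124/313 = 39.6%, the 2025 panel 274/527 = 52.0% → the 2025 panel
The internal panel wins each proposal group but the 2025 panel wins overall — the comparison reverses. The internal panel's proposals skew toward applied research, which has a lower base rate.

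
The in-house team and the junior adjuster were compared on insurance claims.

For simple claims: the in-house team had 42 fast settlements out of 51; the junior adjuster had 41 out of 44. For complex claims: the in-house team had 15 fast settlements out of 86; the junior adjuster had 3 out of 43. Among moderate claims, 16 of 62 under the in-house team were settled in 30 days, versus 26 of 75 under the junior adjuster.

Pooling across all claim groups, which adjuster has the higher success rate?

Simple: the in-house team 42/51 = 82.4%, the junior adjuster 41/44 = 93.2% → the junior adjuster
Complex: the in-house team 15/86 = 17.4%, the junior adjuster 3/43 = 7.0% → the in-house team
Moderate: the in-house team 16/62 = 25.8%, the junior adjuster 26/75 = 34.7% → the junior adjuster
Overall: the in-house team 73/199 = 36.7%, the junior adjuster 70/162 = 43.2% → the junior adjuster
(Neither sweeps every claim group, but the junior adjuster has the higher pooled rate.)

the junior adjuster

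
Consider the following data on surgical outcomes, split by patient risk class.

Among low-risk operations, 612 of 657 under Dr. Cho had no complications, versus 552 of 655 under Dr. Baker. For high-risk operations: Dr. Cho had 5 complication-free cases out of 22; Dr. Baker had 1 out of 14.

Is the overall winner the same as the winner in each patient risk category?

Yes

Low-risk: Dr. Cho 612/657 = 93.2%, Dr. Baker 552/655 = 84.3% → Dr. Cho
High-risk: Dr. Cho 5/22 = 22.7%, Dr. Baker 1/14 = 7.1% → Dr. Cho
Overall: Dr. Cho 617/679 = 90.9%, Dr. Baker 553/669 = 82.7% → Dr. Cho
Dr. Cho wins overall and in every patient risk group — no reversal.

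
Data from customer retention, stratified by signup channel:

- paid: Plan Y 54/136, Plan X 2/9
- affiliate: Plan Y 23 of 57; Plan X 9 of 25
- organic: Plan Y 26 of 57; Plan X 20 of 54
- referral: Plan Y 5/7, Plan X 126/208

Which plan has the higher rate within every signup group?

Plan Y

Paid: Plan Y 54/136 = 39.7%, Plan X 2/9 = 22.2% → Plan Y
Affiliate: Plan Y 23/57 = 40.4%, Plan X 9/25 = 36.0% → Plan Y
Organic: Plan Y 26/57 = 45.6%, Plan X 20/54 = 37.0% → Plan Y
Referral: Plan Y 5/7 = 71.4%, Plan X 126/208 = 60.6% → Plan Y
Plan Y has the higher rate in all 4 groups.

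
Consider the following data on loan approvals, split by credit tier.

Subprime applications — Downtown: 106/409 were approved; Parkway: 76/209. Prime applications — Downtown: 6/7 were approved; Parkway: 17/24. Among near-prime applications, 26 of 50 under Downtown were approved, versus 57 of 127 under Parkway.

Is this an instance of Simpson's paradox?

No

Subprime: Downtown 106/409 = 25.9%, Parkway 76/209 = 36.4% → Parkway
Prime: Downtown 6/7 = 85.7%, Parkway 17/24 = 70.8% → Downtown
Near-prime: Downtown 26/50 = 52.0%, Parkway 57/127 = 44.9% → Downtown
Overall: Downtown 138/466 = 29.6%, Parkway 150/360 = 41.7% → Parkway
Neither sweeps: Downtown wins 2 of 3 groups, Parkway wins 1. Parkway wins overall but not every group — no Simpson reversal.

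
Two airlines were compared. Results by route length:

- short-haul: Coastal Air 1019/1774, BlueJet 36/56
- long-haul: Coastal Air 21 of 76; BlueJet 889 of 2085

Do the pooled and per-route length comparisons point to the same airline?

Short-haul: Coastal Air 1019/1774 = 57.4%, BlueJet 36/56 = 64.3% → BlueJet
Long-haul: Coastal Air 21/76 = 27.6%, BlueJet 889/2085 = 42.6% → BlueJet
Overall: Coastal Air 1040/1850 = 56.2%, BlueJet 925/2141 = 43.2% → Coastal Air
BlueJet wins each route group but Coastal Air wins overall — the comparison reverses. BlueJet's flights skew toward long-haul, which has a lower base rate.

No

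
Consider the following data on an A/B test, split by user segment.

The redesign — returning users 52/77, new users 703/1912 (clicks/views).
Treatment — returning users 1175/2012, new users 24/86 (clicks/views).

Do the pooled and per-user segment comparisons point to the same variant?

No

Returning users: the redesign 52/77 = 67.5%, Treatment 1175/2012 = 58.4% → the redesign
New users: the redesign 703/1912 = 36.8%, Treatment 24/86 = 27.9% → the redesign
Overall: the redesign 755/1989 = 38.0%, Treatment 1199/2098 = 57.1% → Treatment
The redesign wins each user group but Treatment wins overall — the comparison reverses. The redesign's views skew toward new users, which has a lower base rate.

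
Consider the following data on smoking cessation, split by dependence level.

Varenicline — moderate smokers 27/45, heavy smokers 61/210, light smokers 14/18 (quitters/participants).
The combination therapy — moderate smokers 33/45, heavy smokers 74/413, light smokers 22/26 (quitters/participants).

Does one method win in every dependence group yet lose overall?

No

Moderate smokers: varenicline 27/45 = 60.0%, the combination therapy 33/45 = 73.3% → the combination therapy
Heavy smokers: varenicline 61/210 = 29.0%, the combination therapy 74/413 = 17.9% → varenicline
Light smokers: varenicline 14/18 = 77.8%, the combination therapy 22/26 = 84.6% → the combination therapy
Overall: varenicline 102/273 = 37.4%, the combination therapy 129/484 = 26.7% → varenicline
Neither sweeps: varenicline wins 1 of 3 groups, the combination therapy wins 2. Varenicline wins overall but not every group — no Simpson reversal.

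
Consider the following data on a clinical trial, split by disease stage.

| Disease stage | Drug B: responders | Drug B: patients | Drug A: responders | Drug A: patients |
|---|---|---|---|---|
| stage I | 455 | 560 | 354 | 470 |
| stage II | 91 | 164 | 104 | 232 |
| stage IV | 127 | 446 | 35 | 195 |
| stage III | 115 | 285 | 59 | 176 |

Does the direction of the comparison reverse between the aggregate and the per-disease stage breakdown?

No

Stage I: Drug B 455/560 = 81.2%, Drug A 354/470 = 75.3% → Drug B
Stage II: Drug B 91/164 = 55.5%, Drug A 104/232 = 44.8% → Drug B
Stage IV: Drug B 127/446 = 28.5%, Drug A 35/195 = 17.9% → Drug B
Stage III: Drug B 115/285 = 40.4%, Drug A 59/176 = 33.5% → Drug B
Overall: Drug B 788/1455 = 54.2%, Drug A 552/1073 = 51.4% → Drug B
Drug B wins overall and in every disease group — no reversal.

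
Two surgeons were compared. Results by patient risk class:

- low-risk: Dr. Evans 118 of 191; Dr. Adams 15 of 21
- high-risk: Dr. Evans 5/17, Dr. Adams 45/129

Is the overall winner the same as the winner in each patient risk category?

Low-risk: Dr. Evans 118/191 = 61.8%, Dr. Adams 15/21 = 71.4% → Dr. Adams
High-risk: Dr. Evans 5/17 = 29.4%, Dr. Adams 45/129 = 34.9% → Dr. Adams
Overall: Dr. Evans 123/208 = 59.1%, Dr. Adams 60/150 = 40.0% → Dr. Evans
Dr. Adams wins each patient risk group but Dr. Evans wins overall — the comparison reverses. Dr. Adams's operations skew toward high-risk, which has a lower base rate.

No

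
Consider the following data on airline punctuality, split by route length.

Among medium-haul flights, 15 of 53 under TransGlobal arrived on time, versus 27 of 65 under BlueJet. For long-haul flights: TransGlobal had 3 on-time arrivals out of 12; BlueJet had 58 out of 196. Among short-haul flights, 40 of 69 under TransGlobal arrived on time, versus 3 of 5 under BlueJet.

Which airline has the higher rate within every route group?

Medium-haul: TransGlobal 15/53 = 28.3%, BlueJet 27/65 = 41.5% → BlueJet
Long-haul: TransGlobal 3/12 = 25.0%, BlueJet 58/196 = 29.6% → BlueJet
Short-haul: TransGlobal 40/69 = 58.0%, BlueJet 3/5 = 60.0% → BlueJet
BlueJet has the higher rate in all 3 groups.

BlueJet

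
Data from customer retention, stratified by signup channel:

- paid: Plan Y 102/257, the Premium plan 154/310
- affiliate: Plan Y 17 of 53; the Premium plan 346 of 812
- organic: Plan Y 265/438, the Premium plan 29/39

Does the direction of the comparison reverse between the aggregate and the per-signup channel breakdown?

Yes

Paid: Plan Y 102/257 = 39.7%, the Premium plan 154/310 = 49.7% → the Premium plan
Affiliate: Plan Y 17/53 = 32.1%, the Premium plan 346/812 = 42.6% → the Premium plan
Organic: Plan Y 265/438 = 60.5%, the Premium plan 29/39 = 74.4% → the Premium plan
Overall: Plan Y 384/748 = 51.3%, the Premium plan 529/1161 = 45.6% → Plan Y
The Premium plan wins each signup group but Plan Y wins overall — the comparison reverses. The Premium plan's customers skew toward affiliate, which has a lower base rate.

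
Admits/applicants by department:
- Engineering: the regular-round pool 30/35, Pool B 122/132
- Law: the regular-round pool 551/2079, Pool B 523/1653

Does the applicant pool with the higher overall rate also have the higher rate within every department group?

Yes

Engineering: the regular-round pool 30/35 = 85.7%, Pool B 122/132 = 92.4% → Pool B
Law: the regular-round pool 551/2079 = 26.5%, Pool B 523/1653 = 31.6% → Pool B
Overall: the regular-round pool 581/2114 = 27.5%, Pool B 645/1785 = 36.1% → Pool B
Pool B wins overall and in every department group — no reversal.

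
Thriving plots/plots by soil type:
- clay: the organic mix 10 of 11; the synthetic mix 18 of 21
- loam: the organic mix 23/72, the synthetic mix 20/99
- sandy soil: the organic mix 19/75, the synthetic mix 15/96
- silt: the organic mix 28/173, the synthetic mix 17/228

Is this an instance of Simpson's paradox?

No

Clay: the organic mix 10/11 = 90.9%, the synthetic mix 18/21 = 85.7% → the organic mix
Loam: the organic mix 23/72 = 31.9%, the synthetic mix 20/99 = 20.2% → the organic mix
Sandy soil: the organic mix 19/75 = 25.3%, the synthetic mix 15/96 = 15.6% → the organic mix
Silt: the organic mix 28/173 = 16.2%, the synthetic mix 17/228 = 7.5% → the organic mix
Overall: the organic mix 80/331 = 24.2%, the synthetic mix 70/444 = 15.8% → the organic mix
The organic mix wins overall and in every soil group — no reversal.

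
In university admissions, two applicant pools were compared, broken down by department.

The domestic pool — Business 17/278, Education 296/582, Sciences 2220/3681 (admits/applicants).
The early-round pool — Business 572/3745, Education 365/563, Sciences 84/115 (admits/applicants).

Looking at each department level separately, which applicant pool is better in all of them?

Business: the domestic pool 17/278 = 6.1%, the early-round pool 572/3745 = 15.3% → the early-round pool
Education: the domestic pool 296/582 = 50.9%, the early-round pool 365/563 = 64.8% → the early-round pool
Sciences: the domestic pool 2220/3681 = 60.3%, the early-round pool 84/115 = 73.0% → the early-round pool
The early-round pool has the higher rate in all 3 groups.

the early-round pool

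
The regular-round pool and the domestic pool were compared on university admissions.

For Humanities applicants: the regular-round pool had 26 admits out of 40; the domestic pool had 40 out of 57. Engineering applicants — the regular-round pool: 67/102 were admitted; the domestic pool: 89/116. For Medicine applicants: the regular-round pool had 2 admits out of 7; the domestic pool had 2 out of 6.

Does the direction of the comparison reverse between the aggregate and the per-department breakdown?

Humanities: the regular-round pool 26/40 = 65.0%, the domestic pool 40/57 = 70.2% → the domestic pool
Engineering: the regular-round pool 67/102 = 65.7%, the domestic pool 89/116 = 76.7% → the domestic pool
Medicine: the regular-round pool 2/7 = 28.6%, the domestic pool 2/6 = 33.3% → the domestic pool
Overall: the regular-round pool 95/149 = 63.8%, the domestic pool 131/179 = 73.2% → the domestic pool
The domestic pool wins overall and in every department group — no reversal.

No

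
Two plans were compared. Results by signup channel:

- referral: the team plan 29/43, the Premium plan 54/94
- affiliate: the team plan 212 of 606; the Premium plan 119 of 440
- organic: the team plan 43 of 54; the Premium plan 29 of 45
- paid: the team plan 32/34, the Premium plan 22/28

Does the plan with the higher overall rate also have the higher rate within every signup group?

Yes

Referral: the team plan 29/43 = 67.4%, the Premium plan 54/94 = 57.4% → the team plan
Affiliate: the team plan 212/606 = 35.0%, the Premium plan 119/440 = 27.0% → the team plan
Organic: the team plan 43/54 = 79.6%, the Premium plan 29/45 = 64.4% → the team plan
Paid: the team plan 32/34 = 94.1%, the Premium plan 22/28 = 78.6% → the team plan
Overall: the team plan 316/737 = 42.9%, the Premium plan 224/607 = 36.9% → the team plan
The team plan wins overall and in every signup group — no reversal.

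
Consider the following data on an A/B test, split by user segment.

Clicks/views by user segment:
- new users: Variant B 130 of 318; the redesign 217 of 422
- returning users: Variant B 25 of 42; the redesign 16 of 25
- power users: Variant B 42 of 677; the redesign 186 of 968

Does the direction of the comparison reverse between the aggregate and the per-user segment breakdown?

No

New users: Variant B 130/318 = 40.9%, the redesign 217/422 = 51.4% → the redesign
Returning users: Variant B 25/42 = 59.5%, the redesign 16/25 = 64.0% → the redesign
Power users: Variant B 42/677 = 6.2%, the redesign 186/968 = 19.2% → the redesign
Overall: Variant B 197/1037 = 19.0%, the redesign 419/1415 = 29.6% → the redesign
The redesign wins overall and in every user group — no reversal.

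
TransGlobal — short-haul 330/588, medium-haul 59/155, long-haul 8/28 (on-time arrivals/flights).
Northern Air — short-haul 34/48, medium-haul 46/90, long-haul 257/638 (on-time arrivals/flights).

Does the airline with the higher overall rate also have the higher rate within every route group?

No

Short-haul: TransGlobal 330/588 = 56.1%, Northern Air 34/48 = 70.8% → Northern Air
Medium-haul: TransGlobal 59/155 = 38.1%, Northern Air 46/90 = 51.1% → Northern Air
Long-haul: TransGlobal 8/28 = 28.6%, Northern Air 257/638 = 40.3% → Northern Air
Overall: TransGlobal 397/771 = 51.5%, Northern Air 337/776 = 43.4% → TransGlobal
Northern Air wins each route group but TransGlobal wins overall — the comparison reverses. Northern Air's flights skew toward long-haul, which has a lower base rate.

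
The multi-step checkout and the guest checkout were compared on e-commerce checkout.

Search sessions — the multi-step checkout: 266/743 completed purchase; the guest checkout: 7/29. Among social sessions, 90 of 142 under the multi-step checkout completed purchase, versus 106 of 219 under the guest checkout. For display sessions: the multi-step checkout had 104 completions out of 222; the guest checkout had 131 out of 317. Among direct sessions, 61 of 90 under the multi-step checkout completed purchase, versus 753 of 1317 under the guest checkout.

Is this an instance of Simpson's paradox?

Yes

Search: the multi-step checkout 266/743 = 35.8%, the guest checkout 7/29 = 24.1% → the multi-step checkout
Social: the multi-step checkout 90/142 = 63.4%, the guest checkout 106/219 = 48.4% → the multi-step checkout
Display: the multi-step checkout 104/222 = 46.8%, the guest checkout 131/317 = 41.3% → the multi-step checkout
Direct: the multi-step checkout 61/90 = 67.8%, the guest checkout 753/1317 = 57.2% → the multi-step checkout
Overall: the multi-step checkout 521/1197 = 43.5%, the guest checkout 997/1882 = 53.0% → the guest checkout
The multi-step checkout wins each traffic group but the guest checkout wins overall — the comparison reverses. The multi-step checkout's sessions skew toward search, which has a lower base rate.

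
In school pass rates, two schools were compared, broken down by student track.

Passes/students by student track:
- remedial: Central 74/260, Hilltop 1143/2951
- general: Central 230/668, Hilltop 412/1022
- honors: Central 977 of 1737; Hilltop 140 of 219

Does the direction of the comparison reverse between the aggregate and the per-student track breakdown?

Yes

Remedial: Central 74/260 = 28.5%, Hilltop 1143/2951 = 38.7% → Hilltop
General: Central 230/668 = 34.4%, Hilltop 412/1022 = 40.3% → Hilltop
Honors: Central 977/1737 = 56.2%, Hilltop 140/219 = 63.9% → Hilltop
Overall: Central 1281/2665 = 48.1%, Hilltop 1695/4192 = 40.4% → Central
Hilltop wins each student group but Central wins overall — the comparison reverses. Hilltop's students skew toward remedial, which has a lower base rate.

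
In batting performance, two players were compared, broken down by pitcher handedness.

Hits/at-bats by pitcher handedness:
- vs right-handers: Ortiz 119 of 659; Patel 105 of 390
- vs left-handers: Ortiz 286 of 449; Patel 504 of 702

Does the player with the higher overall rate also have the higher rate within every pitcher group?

Vs right-handers: Ortiz 119/659 = 18.1%, Patel 105/390 = 26.9% → Patel
Vs left-handers: Ortiz 286/449 = 63.7%, Patel 504/702 = 71.8% → Patel
Overall: Ortiz 405/1108 = 36.6%, Patel 609/1092 = 55.8% → Patel
Patel wins overall and in every pitcher group — no reversal.

Yes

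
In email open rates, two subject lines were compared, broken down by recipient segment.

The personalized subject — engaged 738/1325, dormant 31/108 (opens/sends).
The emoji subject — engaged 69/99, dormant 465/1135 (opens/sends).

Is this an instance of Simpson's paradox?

Engaged: the personalized subject 738/1325 = 55.7%, the emoji subject 69/99 = 69.7% → the emoji subject
Dormant: the personalized subject 31/108 = 28.7%, the emoji subject 465/1135 = 41.0% → the emoji subject
Overall: the personalized subject 769/1433 = 53.7%, the emoji subject 534/1234 = 43.3% → the personalized subject
The emoji subject wins each recipient group but the personalized subject wins overall — the comparison reverses. The emoji subject's sends skew toward dormant, which has a lower base rate.

Yes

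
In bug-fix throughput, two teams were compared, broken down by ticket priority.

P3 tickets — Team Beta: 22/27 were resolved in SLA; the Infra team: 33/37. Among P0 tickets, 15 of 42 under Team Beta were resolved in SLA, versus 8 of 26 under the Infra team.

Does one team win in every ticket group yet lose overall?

P3: Team Beta 22/27 = 81.5%, the Infra team 33/37 = 89.2% → the Infra team
P0: Team Beta 15/42 = 35.7%, the Infra team 8/26 = 30.8% → Team Beta
Overall: Team Beta 37/69 = 53.6%, the Infra team 41/63 = 65.1% → the Infra team
Neither sweeps: Team Beta wins 1 of 2 groups, the Infra team wins 1. The Infra team wins overall but not every group — no Simpson reversal.

No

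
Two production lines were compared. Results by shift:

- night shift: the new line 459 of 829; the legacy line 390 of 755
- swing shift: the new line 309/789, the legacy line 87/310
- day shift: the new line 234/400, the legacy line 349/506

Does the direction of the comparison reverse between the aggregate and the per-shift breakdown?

No

Night shift: the new line 459/829 = 55.4%, the legacy line 390/755 = 51.7% → the new line
Swing shift: the new line 309/789 = 39.2%, the legacy line 87/310 = 28.1% → the new line
Day shift: the new line 234/400 = 58.5%, the legacy line 349/506 = 69.0% → the legacy line
Overall: the new line 1002/2018 = 49.7%, the legacy line 826/1571 = 52.6% → the legacy line
Neither sweeps: the new line wins 2 of 3 groups, the legacy line wins 1. The legacy line wins overall but not every group — no Simpson reversal.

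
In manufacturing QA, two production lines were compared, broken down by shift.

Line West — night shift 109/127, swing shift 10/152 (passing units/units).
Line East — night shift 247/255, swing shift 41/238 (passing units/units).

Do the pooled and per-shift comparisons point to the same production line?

Yes

Night shift: Line West 109/127 = 85.8%, Line East 247/255 = 96.9% → Line East
Swing shift: Line West 10/152 = 6.6%, Line East 41/238 = 17.2% → Line East
Overall: Line West 119/279 = 42.7%, Line East 288/493 = 58.4% → Line East
Line East wins overall and in every shift group — no reversal.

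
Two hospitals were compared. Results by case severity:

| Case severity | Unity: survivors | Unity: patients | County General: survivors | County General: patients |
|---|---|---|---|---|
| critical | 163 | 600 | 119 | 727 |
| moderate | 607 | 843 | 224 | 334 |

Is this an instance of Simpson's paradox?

Critical: Unity 163/600 = 27.2%, County General 119/727 = 16.4% → Unity
Moderate: Unity 607/843 = 72.0%, County General 224/334 = 67.1% → Unity
Overall: Unity 770/1443 = 53.4%, County General 343/1061 = 32.3% → Unity
Unity wins overall and in every case group — no reversal.

No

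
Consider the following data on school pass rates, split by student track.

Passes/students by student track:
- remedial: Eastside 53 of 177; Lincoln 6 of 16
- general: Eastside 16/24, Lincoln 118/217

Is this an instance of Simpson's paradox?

No

Remedial: Eastside 53/177 = 29.9%, Lincoln 6/16 = 37.5% → Lincoln
General: Eastside 16/24 = 66.7%, Lincoln 118/217 = 54.4% → Eastside
Overall: Eastside 69/201 = 34.3%, Lincoln 124/233 = 53.2% → Lincoln
Neither sweeps: Eastside wins 1 of 2 groups, Lincoln wins 1. Lincoln wins overall but not every group — no Simpson reversal.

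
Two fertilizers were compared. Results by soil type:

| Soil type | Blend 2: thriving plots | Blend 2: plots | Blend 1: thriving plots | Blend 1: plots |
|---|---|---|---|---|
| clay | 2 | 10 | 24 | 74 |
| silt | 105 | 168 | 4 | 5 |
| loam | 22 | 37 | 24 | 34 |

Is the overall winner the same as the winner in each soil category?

No

Clay: Blend 2 2/10 = 20.0%, Blend 1 24/74 = 32.4% → Blend 1
Silt: Blend 2 105/168 = 62.5%, Blend 1 4/5 = 80.0% → Blend 1
Loam: Blend 2 22/37 = 59.5%, Blend 1 24/34 = 70.6% → Blend 1
Overall: Blend 2 129/215 = 60.0%, Blend 1 52/113 = 46.0% → Blend 2
Blend 1 wins each soil group but Blend 2 wins overall — the comparison reverses. Blend 1's plots skew toward clay, which has a lower base rate.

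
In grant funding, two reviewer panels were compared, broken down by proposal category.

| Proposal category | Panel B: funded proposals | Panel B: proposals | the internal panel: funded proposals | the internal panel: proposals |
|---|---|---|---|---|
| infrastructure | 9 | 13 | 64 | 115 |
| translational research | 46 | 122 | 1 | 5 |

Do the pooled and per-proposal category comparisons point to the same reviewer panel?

Infrastructure: Panel B 9/13 = 69.2%, the internal panel 64/115 = 55.7% → Panel B
Translational research: Panel B 46/122 = 37.7%, the internal panel 1/5 = 20.0% → Panel B
Overall: Panel B 55/135 = 40.7%, the internal panel 65/120 = 54.2% → the internal panel
Panel B wins each proposal group but the internal panel wins overall — the comparison reverses. Panel B's proposals skew toward translational research, which has a lower base rate.

No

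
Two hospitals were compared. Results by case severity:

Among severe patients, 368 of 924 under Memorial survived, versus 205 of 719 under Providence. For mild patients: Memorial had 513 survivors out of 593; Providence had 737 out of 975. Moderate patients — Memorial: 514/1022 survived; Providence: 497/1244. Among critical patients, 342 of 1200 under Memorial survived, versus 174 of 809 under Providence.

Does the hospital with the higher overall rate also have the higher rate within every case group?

Severe: Memorial 368/924 = 39.8%, Providence 205/719 = 28.5% → Memorial
Mild: Memorial 513/593 = 86.5%, Providence 737/975 = 75.6% → Memorial
Moderate: Memorial 514/1022 = 50.3%, Providence 497/1244 = 40.0% → Memorial
Critical: Memorial 342/1200 = 28.5%, Providence 174/809 = 21.5% → Memorial
Overall: Memorial 1737/3739 = 46.5%, Providence 1613/3747 = 43.0% → Memorial
Memorial wins overall and in every case group — no reversal.

Yes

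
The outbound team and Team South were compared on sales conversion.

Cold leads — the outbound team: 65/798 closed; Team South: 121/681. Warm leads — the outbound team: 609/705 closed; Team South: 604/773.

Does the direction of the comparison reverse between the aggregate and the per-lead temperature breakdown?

No

Cold: the outbound team 65/798 = 8.1%, Team South 121/681 = 17.8% → Team South
Warm: the outbound team 609/705 = 86.4%, Team South 604/773 = 78.1% → the outbound team
Overall: the outbound team 674/1503 = 44.8%, Team South 725/1454 = 49.9% → Team South
Neither sweeps: the outbound team wins 1 of 2 groups, Team South wins 1. Team South wins overall but not every group — no Simpson reversal.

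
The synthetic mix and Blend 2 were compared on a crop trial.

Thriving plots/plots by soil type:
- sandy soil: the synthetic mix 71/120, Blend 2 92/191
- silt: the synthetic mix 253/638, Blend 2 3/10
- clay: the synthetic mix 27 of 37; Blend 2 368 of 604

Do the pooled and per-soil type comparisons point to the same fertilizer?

Sandy soil: the synthetic mix 71/120 = 59.2%, Blend 2 92/191 = 48.2% → the synthetic mix
Silt: the synthetic mix 253/638 = 39.7%, Blend 2 3/10 = 30.0% → the synthetic mix
Clay: the synthetic mix 27/37 = 73.0%, Blend 2 368/604 = 60.9% → the synthetic mix
Overall: the synthetic mix 351/795 = 44.2%, Blend 2 463/805 = 57.5% → Blend 2
The synthetic mix wins each soil group but Blend 2 wins overall — the comparison reverses. The synthetic mix's plots skew toward silt, which has a lower base rate.

No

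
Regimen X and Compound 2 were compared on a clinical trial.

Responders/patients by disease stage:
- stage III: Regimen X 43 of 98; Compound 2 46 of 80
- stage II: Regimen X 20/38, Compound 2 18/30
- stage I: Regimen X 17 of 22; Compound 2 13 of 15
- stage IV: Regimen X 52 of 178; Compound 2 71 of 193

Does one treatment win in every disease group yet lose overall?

No

Stage III: Regimen X 43/98 = 43.9%, Compound 2 46/80 = 57.5% → Compound 2
Stage II: Regimen X 20/38 = 52.6%, Compound 2 18/30 = 60.0% → Compound 2
Stage I: Regimen X 17/22 = 77.3%, Compound 2 13/15 = 86.7% → Compound 2
Stage IV: Regimen X 52/178 = 29.2%, Compound 2 71/193 = 36.8% → Compound 2
Overall: Regimen X 132/336 = 39.3%, Compound 2 148/318 = 46.5% → Compound 2
Compound 2 wins overall and in every disease group — no reversal.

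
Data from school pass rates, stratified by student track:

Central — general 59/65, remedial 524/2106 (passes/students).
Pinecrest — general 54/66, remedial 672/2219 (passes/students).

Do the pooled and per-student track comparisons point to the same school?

General: Central 59/65 = 90.8%, Pinecrest 54/66 = 81.8% → Central
Remedial: Central 524/2106 = 24.9%, Pinecrest 672/2219 = 30.3% → Pinecrest
Overall: Central 583/2171 = 26.9%, Pinecrest 726/2285 = 31.8% → Pinecrest
Neither sweeps: Central wins 1 of 2 groups, Pinecrest wins 1. Pinecrest wins overall but not every group — no Simpson reversal.

No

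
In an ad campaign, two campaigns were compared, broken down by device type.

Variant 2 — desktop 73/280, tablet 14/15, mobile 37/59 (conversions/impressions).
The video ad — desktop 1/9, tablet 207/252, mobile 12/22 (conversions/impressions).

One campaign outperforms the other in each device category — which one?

Desktop: Variant 2 73/280 = 26.1%, the video ad 1/9 = 11.1% → Variant 2
Tablet: Variant 2 14/15 = 93.3%, the video ad 207/252 = 82.1% → Variant 2
Mobile: Variant 2 37/59 = 62.7%, the video ad 12/22 = 54.5% → Variant 2
Variant 2 has the higher rate in all 3 groups.

Variant 2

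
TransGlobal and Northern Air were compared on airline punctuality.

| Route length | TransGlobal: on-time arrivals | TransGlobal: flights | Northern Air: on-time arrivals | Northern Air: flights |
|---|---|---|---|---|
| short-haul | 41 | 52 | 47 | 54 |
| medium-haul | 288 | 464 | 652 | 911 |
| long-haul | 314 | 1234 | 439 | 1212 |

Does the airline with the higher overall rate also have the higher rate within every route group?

Yes

Short-haul: TransGlobal 41/52 = 78.8%, Northern Air 47/54 = 87.0% → Northern Air
Medium-haul: TransGlobal 288/464 = 62.1%, Northern Air 652/911 = 71.6% → Northern Air
Long-haul: TransGlobal 314/1234 = 25.4%, Northern Air 439/1212 = 36.2% → Northern Air
Overall: TransGlobal 643/1750 = 36.7%, Northern Air 1138/2177 = 52.3% → Northern Air
Northern Air wins overall and in every route group — no reversal.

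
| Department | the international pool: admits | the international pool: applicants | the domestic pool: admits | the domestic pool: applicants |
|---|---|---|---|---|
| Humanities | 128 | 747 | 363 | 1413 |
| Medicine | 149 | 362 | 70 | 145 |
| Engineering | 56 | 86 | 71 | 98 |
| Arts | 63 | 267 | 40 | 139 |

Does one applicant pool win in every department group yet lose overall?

No

Humanities: the international pool 128/747 = 17.1%, the domestic pool 363/1413 = 25.7% → the domestic pool
Medicine: the international pool 149/362 = 41.2%, the domestic pool 70/145 = 48.3% → the domestic pool
Engineering: the international pool 56/86 = 65.1%, the domestic pool 71/98 = 72.4% → the domestic pool
Arts: the international pool 63/267 = 23.6%, the domestic pool 40/139 = 28.8% → the domestic pool
Overall: the international pool 396/1462 = 27.1%, the domestic pool 544/1795 = 30.3% → the domestic pool
The domestic pool wins overall and in every department group — no reversal.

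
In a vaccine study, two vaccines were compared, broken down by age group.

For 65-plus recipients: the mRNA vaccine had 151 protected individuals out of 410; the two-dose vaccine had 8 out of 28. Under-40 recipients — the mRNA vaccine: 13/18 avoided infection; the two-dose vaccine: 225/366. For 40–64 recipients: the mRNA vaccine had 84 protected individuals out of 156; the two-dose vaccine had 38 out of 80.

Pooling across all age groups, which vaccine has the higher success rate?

the two-dose vaccine

65-plus: the mRNA vaccine 151/410 = 36.8%, the two-dose vaccine 8/28 = 28.6% → the mRNA vaccine
Under-40: the mRNA vaccine 13/18 = 72.2%, the two-dose vaccine 225/366 = 61.5% → the mRNA vaccine
40–64: the mRNA vaccine 84/156 = 53.8%, the two-dose vaccine 38/80 = 47.5% → the mRNA vaccine
Overall: the mRNA vaccine 248/584 = 42.5%, the two-dose vaccine 271/474 = 57.2% → the two-dose vaccine
(The mRNA vaccine wins every age group but the two-dose vaccine wins overall — the mRNA vaccine's recipients skew toward the low-rate 65-plus group.)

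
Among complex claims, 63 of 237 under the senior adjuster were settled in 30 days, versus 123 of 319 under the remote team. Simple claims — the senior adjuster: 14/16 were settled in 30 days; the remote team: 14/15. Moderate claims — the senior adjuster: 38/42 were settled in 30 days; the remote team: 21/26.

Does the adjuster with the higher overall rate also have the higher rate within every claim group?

Complex: the senior adjuster 63/237 = 26.6%, the remote team 123/319 = 38.6% → the remote team
Simple: the senior adjuster 14/16 = 87.5%, the remote team 14/15 = 93.3% → the remote team
Moderate: the senior adjuster 38/42 = 90.5%, the remote team 21/26 = 80.8% → the senior adjuster
Overall: the senior adjuster 115/295 = 39.0%, the remote team 158/360 = 43.9% → the remote team
Neither sweeps: the senior adjuster wins 1 of 3 groups, the remote team wins 2. The remote team wins overall but not every group — no Simpson reversal.

No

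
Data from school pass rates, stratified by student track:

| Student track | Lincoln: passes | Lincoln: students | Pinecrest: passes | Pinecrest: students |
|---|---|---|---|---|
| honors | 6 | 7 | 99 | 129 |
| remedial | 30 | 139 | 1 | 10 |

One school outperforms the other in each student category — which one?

Honors: Lincoln 6/7 = 85.7%, Pinecrest 99/129 = 76.7% → Lincoln
Remedial: Lincoln 30/139 = 21.6%, Pinecrest 1/10 = 10.0% → Lincoln
Lincoln has the higher rate in both groups.

Lincoln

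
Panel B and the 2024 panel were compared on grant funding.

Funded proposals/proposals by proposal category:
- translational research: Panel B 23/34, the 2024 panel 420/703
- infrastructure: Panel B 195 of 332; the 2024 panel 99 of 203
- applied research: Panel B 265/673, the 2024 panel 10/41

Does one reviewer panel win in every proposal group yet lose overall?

Translational research: Panel B 23/34 = 67.6%, the 2024 panel 420/703 = 59.7% → Panel B
Infrastructure: Panel B 195/332 = 58.7%, the 2024 panel 99/203 = 48.8% → Panel B
Applied research: Panel B 265/673 = 39.4%, the 2024 panel 10/41 = 24.4% → Panel B
Overall: Panel B 483/1039 = 46.5%, the 2024 panel 529/947 = 55.9% → the 2024 panel
Panel B wins each proposal group but the 2024 panel wins overall — the comparison reverses. Panel B's proposals skew toward applied research, which has a lower base rate.

Yes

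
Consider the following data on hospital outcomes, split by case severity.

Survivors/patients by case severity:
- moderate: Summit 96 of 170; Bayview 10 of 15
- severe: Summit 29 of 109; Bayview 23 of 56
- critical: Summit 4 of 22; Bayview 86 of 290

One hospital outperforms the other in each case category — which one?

Bayview

Moderate: Summit 96/170 = 56.5%, Bayview 10/15 = 66.7% → Bayview
Severe: Summit 29/109 = 26.6%, Bayview 23/56 = 41.1% → Bayview
Critical: Summit 4/22 = 18.2%, Bayview 86/290 = 29.7% → Bayview
Bayview has the higher rate in all 3 groups.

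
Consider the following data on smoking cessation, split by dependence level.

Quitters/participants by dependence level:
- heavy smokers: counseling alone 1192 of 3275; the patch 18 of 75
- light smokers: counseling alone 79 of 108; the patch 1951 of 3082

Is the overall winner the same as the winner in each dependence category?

No

Heavy smokers: counseling alone 1192/3275 = 36.4%, the patch 18/75 = 24.0% → counseling alone
Light smokers: counseling alone 79/108 = 73.1%, the patch 1951/3082 = 63.3% → counseling alone
Overall: counseling alone 1271/3383 = 37.6%, the patch 1969/3157 = 62.4% → the patch
Counseling alone wins each dependence group but the patch wins overall — the comparison reverses. Counseling alone's participants skew toward heavy smokers, which has a lower base rate.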